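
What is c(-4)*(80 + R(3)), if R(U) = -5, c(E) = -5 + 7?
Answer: 150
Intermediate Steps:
c(E) = 2
c(-4)*(80 + R(3)) = 2*(80 - 5) = 2*75 = 150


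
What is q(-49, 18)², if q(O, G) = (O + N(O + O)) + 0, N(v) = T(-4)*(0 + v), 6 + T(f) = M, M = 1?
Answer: 194481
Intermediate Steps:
T(f) = -5 (T(f) = -6 + 1 = -5)
N(v) = -5*v (N(v) = -5*(0 + v) = -5*v)
q(O, G) = -9*O (q(O, G) = (O - 5*(O + O)) + 0 = (O - 10*O) + 0 = -9*O + 0 = -9*O)
q(-49, 18)² = (-9*(-49))² = 441² = 194481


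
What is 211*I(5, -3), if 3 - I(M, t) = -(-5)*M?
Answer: -4642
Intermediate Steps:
I(M, t) = 3 - 5*M (I(M, t) = 3 - (-1)*(-5*M) = 3 - 5*M)
211*I(5, -3) = 211*(3 - 5*5) = 211*(3 - 25) = 211*(-22) = -4642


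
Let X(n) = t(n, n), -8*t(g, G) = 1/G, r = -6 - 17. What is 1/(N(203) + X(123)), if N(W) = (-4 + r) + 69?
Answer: 984/41327 ≈ 0.023810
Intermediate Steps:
r = -23
t(g, G) = -1/(8*G)
X(n) = -1/(8*n)
N(W) = 42 (N(W) = (-4 - 23) + 69 = -27 + 69 = 42)
1/(N(203) + X(123)) = 1/(42 - ⅛/123) = 1/(42 - ⅛*1/123) = 1/(42 - 1/984) = 1/(41327/984) = 984/41327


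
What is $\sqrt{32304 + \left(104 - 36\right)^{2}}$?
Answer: $8 \sqrt{577} \approx 192.17$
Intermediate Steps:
$\sqrt{32304 + \left(104 - 36\right)^{2}} = \sqrt{32304 + 68^{2}} = \sqrt{32304 + 4624} = \sqrt{36928} = 8 \sqrt{577}$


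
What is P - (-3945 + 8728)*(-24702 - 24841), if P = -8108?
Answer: 236956061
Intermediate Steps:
P - (-3945 + 8728)*(-24702 - 24841) = -8108 - (-3945 + 8728)*(-24702 - 24841) = -8108 - 4783*(-49543) = -8108 - 1*(-236964169) = -8108 + 236964169 = 236956061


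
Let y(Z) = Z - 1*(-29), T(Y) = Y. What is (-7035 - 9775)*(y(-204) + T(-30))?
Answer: 3446050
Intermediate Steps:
y(Z) = 29 + Z (y(Z) = Z + 29 = 29 + Z)
(-7035 - 9775)*(y(-204) + T(-30)) = (-7035 - 9775)*((29 - 204) - 30) = -16810*(-175 - 30) = -16810*(-205) = 3446050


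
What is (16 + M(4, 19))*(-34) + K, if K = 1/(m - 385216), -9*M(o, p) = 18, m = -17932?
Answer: -191898449/403148 ≈ -476.00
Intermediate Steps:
M(o, p) = -2 (M(o, p) = -1/9*18 = -2)
K = -1/403148 (K = 1/(-17932 - 385216) = 1/(-403148) = -1/403148 ≈ -2.4805e-6)
(16 + M(4, 19))*(-34) + K = (16 - 2)*(-34) - 1/403148 = 14*(-34) - 1/403148 = -476 - 1/403148 = -191898449/403148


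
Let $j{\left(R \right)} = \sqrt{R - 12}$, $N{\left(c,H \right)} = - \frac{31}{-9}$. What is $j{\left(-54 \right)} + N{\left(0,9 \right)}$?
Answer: $\frac{31}{9} + i \sqrt{66} \approx 3.4444 + 8.124 i$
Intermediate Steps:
$N{\left(c,H \right)} = \frac{31}{9}$ ($N{\left(c,H \right)} = \left(-31\right) \left(- \frac{1}{9}\right) = \frac{31}{9}$)
$j{\left(R \right)} = \sqrt{-12 + R}$
$j{\left(-54 \right)} + N{\left(0,9 \right)} = \sqrt{-12 - 54} + \frac{31}{9} = \sqrt{-66} + \frac{31}{9} = i \sqrt{66} + \frac{31}{9} = \frac{31}{9} + i \sqrt{66}$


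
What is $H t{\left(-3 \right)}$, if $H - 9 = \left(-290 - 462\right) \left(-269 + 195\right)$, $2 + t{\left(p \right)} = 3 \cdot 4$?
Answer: $556570$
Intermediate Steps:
$t{\left(p \right)} = 10$ ($t{\left(p \right)} = -2 + 3 \cdot 4 = -2 + 12 = 10$)
$H = 55657$ ($H = 9 + \left(-290 - 462\right) \left(-269 + 195\right) = 9 - -55648 = 9 + 55648 = 55657$)
$H t{\left(-3 \right)} = 55657 \cdot 10 = 556570$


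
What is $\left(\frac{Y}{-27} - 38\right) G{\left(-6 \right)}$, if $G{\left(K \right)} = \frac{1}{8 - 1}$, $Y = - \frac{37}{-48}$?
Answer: $- \frac{49285}{9072} \approx -5.4326$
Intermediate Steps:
$Y = \frac{37}{48}$ ($Y = \left(-37\right) \left(- \frac{1}{48}\right) = \frac{37}{48} \approx 0.77083$)
$G{\left(K \right)} = \frac{1}{7}$
$\left(\frac{Y}{-27} - 38\right) G{\left(-6 \right)} = \left(\frac{37}{48 \left(-27\right)} - 38\right) \frac{1}{7} = \left(\frac{37}{48} \left(- \frac{1}{27}\right) - 38\right) \frac{1}{7} = \left(- \frac{37}{1296} - 38\right) \frac{1}{7} = \left(- \frac{49285}{1296}\right) \frac{1}{7} = - \frac{49285}{9072}$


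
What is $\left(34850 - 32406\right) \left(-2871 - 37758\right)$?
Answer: $-99297276$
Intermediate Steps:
$\left(34850 - 32406\right) \left(-2871 - 37758\right) = 2444 \left(-40629\right) = -99297276$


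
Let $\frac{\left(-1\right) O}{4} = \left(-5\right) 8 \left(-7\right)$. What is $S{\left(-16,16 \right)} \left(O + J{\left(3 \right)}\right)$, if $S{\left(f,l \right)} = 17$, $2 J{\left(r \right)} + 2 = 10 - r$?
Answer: $- \frac{37995}{2} \approx -18998.0$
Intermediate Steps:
$J{\left(r \right)} = 4 - \frac{r}{2}$ ($J{\left(r \right)} = -1 + \frac{10 - r}{2} = -1 - \left(-5 + \frac{r}{2}\right) = 4 - \frac{r}{2}$)
$O = -1120$ ($O = - 4 \left(-5\right) 8 \left(-7\right) = - 4 \left(\left(-40\right) \left(-7\right)\right) = \left(-4\right) 280 = -1120$)
$S{\left(-16,16 \right)} \left(O + J{\left(3 \right)}\right) = 17 \left(-1120 + \left(4 - \frac{3}{2}\right)\right) = 17 \left(-1120 + \frac{5}{2}\right) = 17 \left(- \frac{2235}{2}\right) = - \frac{37995}{2}$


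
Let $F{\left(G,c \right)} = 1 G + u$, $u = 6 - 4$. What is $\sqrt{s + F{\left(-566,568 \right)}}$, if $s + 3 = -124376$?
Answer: $i \sqrt{124943} \approx 353.47 i$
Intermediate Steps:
$s = -124379$ ($s = -3 - 124376 = -124379$)
$u = 2$ ($u = 6 - 4 = 2$)
$F{\left(G,c \right)} = 2 + G$ ($F{\left(G,c \right)} = 1 G + 2 = G + 2 = 2 + G$)
$\sqrt{s + F{\left(-566,568 \right)}} = \sqrt{-124379 + \left(2 - 566\right)} = \sqrt{-124379 - 564} = \sqrt{-124943} = i \sqrt{124943}$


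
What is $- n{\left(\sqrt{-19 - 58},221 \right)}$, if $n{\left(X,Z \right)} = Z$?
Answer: $-221$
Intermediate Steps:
$- n{\left(\sqrt{-19 - 58},221 \right)} = \left(-1\right) 221 = -221$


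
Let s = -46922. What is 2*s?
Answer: -93844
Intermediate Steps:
2*s = 2*(-46922) = -93844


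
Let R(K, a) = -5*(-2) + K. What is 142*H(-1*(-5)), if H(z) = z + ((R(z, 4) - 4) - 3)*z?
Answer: 6390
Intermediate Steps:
R(K, a) = 10 + K
H(z) = z + z*(3 + z) (H(z) = z + (((10 + z) - 4) - 3)*z = z + ((6 + z) - 3)*z = z + (3 + z)*z = z + z*(3 + z))
142*H(-1*(-5)) = 142*((-1*(-5))*(4 - 1*(-5))) = 142*(5*(4 + 5)) = 142*(5*9) = 142*45 = 6390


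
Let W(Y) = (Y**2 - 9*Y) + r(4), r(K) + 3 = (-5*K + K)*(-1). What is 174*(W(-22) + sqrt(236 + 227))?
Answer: 120930 + 174*sqrt(463) ≈ 1.2467e+5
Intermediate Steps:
r(K) = -3 + 4*K (r(K) = -3 + (-5*K + K)*(-1) = -3 - 4*K*(-1) = -3 + 4*K)
W(Y) = 13 + Y**2 - 9*Y (W(Y) = (Y**2 - 9*Y) + (-3 + 4*4) = (Y**2 - 9*Y) + (-3 + 16) = (Y**2 - 9*Y) + 13 = 13 + Y**2 - 9*Y)
174*(W(-22) + sqrt(236 + 227)) = 174*((13 + (-22)**2 - 9*(-22)) + sqrt(236 + 227)) = 174*((13 + 484 + 198) + sqrt(463)) = 174*(695 + sqrt(463)) = 120930 + 174*sqrt(463)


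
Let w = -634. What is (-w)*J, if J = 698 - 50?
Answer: 410832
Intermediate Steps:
J = 648
(-w)*J = -1*(-634)*648 = 634*648 = 410832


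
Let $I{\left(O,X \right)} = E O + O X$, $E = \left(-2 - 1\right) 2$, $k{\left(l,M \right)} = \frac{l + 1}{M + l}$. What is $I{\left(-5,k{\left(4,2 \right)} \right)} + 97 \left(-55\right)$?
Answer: $- \frac{31855}{6} \approx -5309.2$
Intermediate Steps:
$k{\left(l,M \right)} = \frac{1 + l}{M + l}$
$E = -6$ ($E = \left(-3\right) 2 = -6$)
$I{\left(O,X \right)} = - 6 O + O X$
$I{\left(-5,k{\left(4,2 \right)} \right)} + 97 \left(-55\right) = - 5 \left(-6 + \frac{1 + 4}{2 + 4}\right) + 97 \left(-55\right) = - 5 \left(-6 + \frac{1}{6} \cdot 5\right) - 5335 = - 5 \left(-6 + \frac{5}{6}\right) - 5335 = \left(-5\right) \left(- \frac{31}{6}\right) - 5335 = \frac{155}{6} - 5335 = - \frac{31855}{6}$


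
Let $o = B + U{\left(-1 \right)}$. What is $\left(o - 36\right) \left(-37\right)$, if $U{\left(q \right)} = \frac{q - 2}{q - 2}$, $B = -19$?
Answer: $1998$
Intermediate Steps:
$U{\left(q \right)} = 1$ ($U{\left(q \right)} = \frac{-2 + q}{-2 + q} = 1$)
$o = -18$ ($o = -19 + 1 = -18$)
$\left(o - 36\right) \left(-37\right) = \left(-18 - 36\right) \left(-37\right) = \left(-54\right) \left(-37\right) = 1998$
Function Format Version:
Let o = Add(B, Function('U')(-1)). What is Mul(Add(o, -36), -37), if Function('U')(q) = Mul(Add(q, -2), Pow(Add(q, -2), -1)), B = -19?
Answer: 1998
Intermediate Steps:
Function('U')(q) = 1 (Function('U')(q) = Mul(Add(-2, q), Pow(Add(-2, q), -1)) = 1)
o = -18 (o = Add(-19, 1) = -18)
Mul(Add(o, -36), -37) = Mul(Add(-18, -36), -37) = Mul(-54, -37) = 1998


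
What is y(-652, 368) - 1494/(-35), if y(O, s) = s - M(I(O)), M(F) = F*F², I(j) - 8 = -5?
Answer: 13429/35 ≈ 383.69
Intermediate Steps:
I(j) = 3 (I(j) = 8 - 5 = 3)
M(F) = F³
y(O, s) = -27 + s (y(O, s) = s - 1*3³ = s - 1*27 = s - 27 = -27 + s)
y(-652, 368) - 1494/(-35) = (-27 + 368) - 1494/(-35) = 341 - (-1)*1494/35 = 341 - 1*(-1494/35) = 341 + 1494/35 = 13429/35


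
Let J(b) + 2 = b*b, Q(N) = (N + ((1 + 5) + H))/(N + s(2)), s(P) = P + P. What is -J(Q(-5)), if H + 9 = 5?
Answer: -7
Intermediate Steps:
H = -4 (H = -9 + 5 = -4)
s(P) = 2*P
Q(N) = (2 + N)/(4 + N) (Q(N) = (N + ((1 + 5) - 4))/(N + 2*2) = (N + (6 - 4))/(N + 4) = (N + 2)/(4 + N) = (2 + N)/(4 + N))
J(b) = -2 + b² (J(b) = -2 + b*b = -2 + b²)
-J(Q(-5)) = -(-2 + ((2 - 5)/(4 - 5))²) = -(-2 + (-3/(-1))²) = -(-2 + (-1*(-3))²) = -(-2 + 3²) = -(-2 + 9) = -1*7 = -7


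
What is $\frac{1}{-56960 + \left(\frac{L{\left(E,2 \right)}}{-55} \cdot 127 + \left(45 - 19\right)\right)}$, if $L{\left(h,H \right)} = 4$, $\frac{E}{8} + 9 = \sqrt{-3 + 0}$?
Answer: $- \frac{55}{3131878} \approx -1.7561 \cdot 10^{-5}$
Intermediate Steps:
$E = -72 + 8 i \sqrt{3}$ ($E = -72 + 8 \sqrt{-3 + 0} = -72 + 8 \sqrt{-3} = -72 + 8 i \sqrt{3} \approx -72.0 + 13.856 i$)
$\frac{1}{-56960 + \left(\frac{L{\left(E,2 \right)}}{-55} \cdot 127 + \left(45 - 19\right)\right)} = \frac{1}{-56960 + \left(\frac{4}{-55} \cdot 127 + \left(45 - 19\right)\right)} = \frac{1}{-56960 + \left(4 \left(- \frac{1}{55}\right) 127 + 26\right)} = \frac{1}{-56960 + \left(\left(- \frac{4}{55}\right) 127 + 26\right)} = \frac{1}{-56960 + \left(- \frac{508}{55} + 26\right)} = \frac{1}{-56960 + \frac{922}{55}} = \frac{1}{- \frac{3131878}{55}} = - \frac{55}{3131878}$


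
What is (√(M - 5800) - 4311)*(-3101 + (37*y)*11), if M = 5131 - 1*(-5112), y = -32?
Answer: 69514875 - 16125*√4443 ≈ 6.8440e+7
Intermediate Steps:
M = 10243 (M = 5131 + 5112 = 10243)
(√(M - 5800) - 4311)*(-3101 + (37*y)*11) = (√(10243 - 5800) - 4311)*(-3101 + (37*(-32))*11) = (√4443 - 4311)*(-3101 - 1184*11) = (-4311 + √4443)*(-3101 - 13024) = (-4311 + √4443)*(-16125) = 69514875 - 16125*√4443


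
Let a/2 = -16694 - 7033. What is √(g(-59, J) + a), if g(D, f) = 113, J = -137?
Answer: I*√47341 ≈ 217.58*I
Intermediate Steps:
a = -47454 (a = 2*(-16694 - 7033) = 2*(-23727) = -47454)
√(g(-59, J) + a) = √(113 - 47454) = √(-47341) = I*√47341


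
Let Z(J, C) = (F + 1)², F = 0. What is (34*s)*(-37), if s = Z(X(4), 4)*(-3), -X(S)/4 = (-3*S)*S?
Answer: 3774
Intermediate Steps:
X(S) = 12*S² (X(S) = -4*(-3*S)*S = -(-12)*S² = 12*S²)
Z(J, C) = 1 (Z(J, C) = (0 + 1)² = 1² = 1)
s = -3 (s = 1*(-3) = -3)
(34*s)*(-37) = (34*(-3))*(-37) = -102*(-37) = 3774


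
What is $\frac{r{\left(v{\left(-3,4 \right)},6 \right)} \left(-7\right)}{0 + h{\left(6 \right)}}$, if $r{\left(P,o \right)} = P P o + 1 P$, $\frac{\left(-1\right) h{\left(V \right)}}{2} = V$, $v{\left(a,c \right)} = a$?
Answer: $\frac{119}{4} \approx 29.75$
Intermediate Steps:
$h{\left(V \right)} = - 2 V$
$r{\left(P,o \right)} = P + o P^{2}$ ($r{\left(P,o \right)} = P^{2} o + P = o P^{2} + P = P + o P^{2}$)
$\frac{r{\left(v{\left(-3,4 \right)},6 \right)} \left(-7\right)}{0 + h{\left(6 \right)}} = \frac{- 3 \left(1 - 18\right) \left(-7\right)}{0 - 12} = \frac{\left(-3\right) \left(-17\right) \left(-7\right)}{-12} = 51 \left(-7\right) \left(- \frac{1}{12}\right) = \left(-357\right) \left(- \frac{1}{12}\right) = \frac{119}{4}$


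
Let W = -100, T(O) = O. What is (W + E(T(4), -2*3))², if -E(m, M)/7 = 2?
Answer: 12996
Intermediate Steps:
E(m, M) = -14 (E(m, M) = -7*2 = -14)
(W + E(T(4), -2*3))² = (-100 - 14)² = (-114)² = 12996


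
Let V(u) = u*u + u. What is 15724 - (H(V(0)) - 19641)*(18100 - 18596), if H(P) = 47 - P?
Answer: -9702900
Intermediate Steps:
V(u) = u + u**2 (V(u) = u**2 + u = u + u**2)
15724 - (H(V(0)) - 19641)*(18100 - 18596) = 15724 - ((47 - 0*(1 + 0)) - 19641)*(18100 - 18596) = 15724 - ((47 - 0) - 19641)*(-496) = 15724 - ((47 - 1*0) - 19641)*(-496) = 15724 - ((47 + 0) - 19641)*(-496) = 15724 - (47 - 19641)*(-496) = 15724 - (-19594)*(-496) = 15724 - 1*9718624 = 15724 - 9718624 = -9702900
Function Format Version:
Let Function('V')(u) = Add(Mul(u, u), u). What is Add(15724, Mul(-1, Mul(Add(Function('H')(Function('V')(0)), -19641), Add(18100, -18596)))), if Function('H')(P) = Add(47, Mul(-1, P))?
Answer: -9702900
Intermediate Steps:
Function('V')(u) = Add(u, Pow(u, 2)) (Function('V')(u) = Add(Pow(u, 2), u) = Add(u, Pow(u, 2)))
Add(15724, Mul(-1, Mul(Add(Function('H')(Function('V')(0)), -19641), Add(18100, -18596)))) = Add(15724, Mul(-1, Mul(Add(Add(47, Mul(-1, Mul(0, Add(1, 0)))), -19641), Add(18100, -18596)))) = Add(15724, Mul(-1, Mul(Add(Add(47, Mul(-1, Mul(0, 1))), -19641), -496))) = Add(15724, Mul(-1, Mul(Add(Add(47, Mul(-1, 0)), -19641), -496))) = Add(15724, Mul(-1, Mul(Add(Add(47, 0), -19641), -496))) = Add(15724, Mul(-1, Mul(Add(47, -19641), -496))) = Add(15724, Mul(-1, Mul(-19594, -496))) = Add(15724, Mul(-1, 9718624)) = Add(15724, -9718624) = -9702900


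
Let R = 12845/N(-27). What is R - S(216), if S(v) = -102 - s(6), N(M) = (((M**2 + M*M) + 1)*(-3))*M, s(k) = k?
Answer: 12776177/118179 ≈ 108.11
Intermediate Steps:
N(M) = M*(-3 - 6*M**2) (N(M) = (((M**2 + M**2) + 1)*(-3))*M = ((2*M**2 + 1)*(-3))*M = ((1 + 2*M**2)*(-3))*M = (-3 - 6*M**2)*M = M*(-3 - 6*M**2))
R = 12845/118179 (R = 12845/(-6*(-27)**3 - 3*(-27)) = 12845/(-6*(-19683) + 81) = 12845/(118098 + 81) = 12845/118179 ≈ 0.10869)
S(v) = -108 (S(v) = -102 - 1*6 = -102 - 6 = -108)
R - S(216) = 12845/118179 - 1*(-108) = 12845/118179 + 108 = 12776177/118179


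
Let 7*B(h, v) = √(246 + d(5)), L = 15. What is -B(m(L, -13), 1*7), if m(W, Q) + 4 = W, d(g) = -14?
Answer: -2*√58/7 ≈ -2.1759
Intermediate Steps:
m(W, Q) = -4 + W
B(h, v) = 2*√58/7 (B(h, v) = √(246 - 14)/7 = √232/7 = (2*√58)/7 = 2*√58/7)
-B(m(L, -13), 1*7) = -2*√58/7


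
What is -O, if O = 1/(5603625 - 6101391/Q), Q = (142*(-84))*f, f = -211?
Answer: -838936/4701080709203 ≈ -1.7846e-7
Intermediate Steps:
Q = 2516808 (Q = (142*(-84))*(-211) = -11928*(-211) = 2516808)
O = 838936/4701080709203 (O = 1/(5603625 - 6101391/2516808) = 1/(5603625 - 6101391*1/2516808) = 1/(5603625 - 2033797/838936) = 1/(4701080709203/838936) = 838936/4701080709203 ≈ 1.7846e-7)
-O = -1*838936/4701080709203 = -838936/4701080709203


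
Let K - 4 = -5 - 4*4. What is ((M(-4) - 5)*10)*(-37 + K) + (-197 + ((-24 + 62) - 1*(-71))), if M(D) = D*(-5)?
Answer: -8188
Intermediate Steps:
K = -17 (K = 4 + (-5 - 4*4) = 4 + (-5 - 16) = 4 - 21 = -17)
M(D) = -5*D
((M(-4) - 5)*10)*(-37 + K) + (-197 + ((-24 + 62) - 1*(-71))) = ((-5*(-4) - 5)*10)*(-37 - 17) + (-197 + ((-24 + 62) - 1*(-71))) = ((20 - 5)*10)*(-54) + (-197 + (38 + 71)) = (15*10)*(-54) + (-197 + 109) = 150*(-54) - 88 = -8100 - 88 = -8188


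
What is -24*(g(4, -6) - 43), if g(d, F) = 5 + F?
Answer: 1056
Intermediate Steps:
-24*(g(4, -6) - 43) = -24*((5 - 6) - 43) = -24*(-1 - 43) = -24*(-44) = 1056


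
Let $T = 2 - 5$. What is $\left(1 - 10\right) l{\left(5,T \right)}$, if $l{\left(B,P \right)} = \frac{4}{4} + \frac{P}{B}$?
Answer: $- \frac{18}{5} \approx -3.6$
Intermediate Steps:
$T = -3$ ($T = 2 - 5 = -3$)
$l{\left(B,P \right)} = 1 + \frac{P}{B}$ ($l{\left(B,P \right)} = 4 \cdot \frac{1}{4} + \frac{P}{B} = 1 + \frac{P}{B}$)
$\left(1 - 10\right) l{\left(5,T \right)} = \left(1 - 10\right) \frac{5 - 3}{5} = - 9 \cdot \frac{1}{5} \cdot 2 = \left(-9\right) \frac{2}{5} = - \frac{18}{5}$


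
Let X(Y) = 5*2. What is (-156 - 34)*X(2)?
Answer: -1900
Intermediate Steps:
X(Y) = 10
(-156 - 34)*X(2) = (-156 - 34)*10 = -190*10 = -1900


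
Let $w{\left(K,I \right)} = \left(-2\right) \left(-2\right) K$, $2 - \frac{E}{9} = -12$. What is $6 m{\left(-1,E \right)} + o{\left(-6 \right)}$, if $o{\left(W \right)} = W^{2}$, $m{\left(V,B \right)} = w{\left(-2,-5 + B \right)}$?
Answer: $-12$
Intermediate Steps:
$E = 126$ ($E = 18 - -108 = 18 + 108 = 126$)
$w{\left(K,I \right)} = 4 K$
$m{\left(V,B \right)} = -8$ ($m{\left(V,B \right)} = 4 \left(-2\right) = -8$)
$6 m{\left(-1,E \right)} + o{\left(-6 \right)} = 6 \left(-8\right) + \left(-6\right)^{2} = -48 + 36 = -12$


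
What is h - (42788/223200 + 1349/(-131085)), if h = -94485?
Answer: -15358131606601/162545400 ≈ -94485.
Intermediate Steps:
h - (42788/223200 + 1349/(-131085)) = -94485 - (42788/223200 + 1349/(-131085)) = -94485 - (42788*(1/223200) + 1349*(-1/131085)) = -94485 - (10697/55800 - 1349/131085) = -94485 - 1*29487601/162545400 = -94485 - 29487601/162545400 = -15358131606601/162545400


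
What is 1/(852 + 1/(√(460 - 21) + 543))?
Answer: 250837863/213714321913 + √439/213714321913 ≈ 0.0011737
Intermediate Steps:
1/(852 + 1/(√(460 - 21) + 543)) = 1/(852 + 1/(√439 + 543)) = 1/(852 + 1/(543 + √439))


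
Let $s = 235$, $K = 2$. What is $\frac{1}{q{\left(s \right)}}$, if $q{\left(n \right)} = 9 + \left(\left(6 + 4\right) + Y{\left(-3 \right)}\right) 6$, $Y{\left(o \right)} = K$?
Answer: $\frac{1}{81} \approx 0.012346$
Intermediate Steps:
$Y{\left(o \right)} = 2$
$q{\left(n \right)} = 81$ ($q{\left(n \right)} = 9 + \left(\left(6 + 4\right) + 2\right) 6 = 9 + \left(10 + 2\right) 6 = 9 + 12 \cdot 6 = 9 + 72 = 81$)
$\frac{1}{q{\left(s \right)}} = \frac{1}{81}$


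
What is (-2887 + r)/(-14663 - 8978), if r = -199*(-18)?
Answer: -695/23641 ≈ -0.029398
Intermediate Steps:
r = 3582
(-2887 + r)/(-14663 - 8978) = (-2887 + 3582)/(-14663 - 8978) = 695/(-23641) = 695*(-1/23641) = -695/23641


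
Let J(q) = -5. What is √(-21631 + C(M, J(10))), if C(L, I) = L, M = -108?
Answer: I*√21739 ≈ 147.44*I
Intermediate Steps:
√(-21631 + C(M, J(10))) = √(-21631 - 108) = √(-21739) = I*√21739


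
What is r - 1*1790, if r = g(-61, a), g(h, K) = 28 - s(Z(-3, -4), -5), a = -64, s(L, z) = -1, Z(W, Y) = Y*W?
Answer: -1761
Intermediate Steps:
Z(W, Y) = W*Y
g(h, K) = 29 (g(h, K) = 28 - 1*(-1) = 28 + 1 = 29)
r = 29
r - 1*1790 = 29 - 1*1790 = 29 - 1790 = -1761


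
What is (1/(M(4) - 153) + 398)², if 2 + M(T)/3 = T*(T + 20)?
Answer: 2636103649/16641 ≈ 1.5841e+5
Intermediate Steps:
M(T) = -6 + 3*T*(20 + T) (M(T) = -6 + 3*(T*(T + 20)) = -6 + 3*(T*(20 + T)) = -6 + 3*T*(20 + T))
(1/(M(4) - 153) + 398)² = (1/((-6 + 3*4² + 60*4) - 153) + 398)² = (1/((-6 + 3*16 + 240) - 153) + 398)² = (1/((-6 + 48 + 240) - 153) + 398)² = (1/(282 - 153) + 398)² = (1/129 + 398)² = (51343/129)² = 2636103649/16641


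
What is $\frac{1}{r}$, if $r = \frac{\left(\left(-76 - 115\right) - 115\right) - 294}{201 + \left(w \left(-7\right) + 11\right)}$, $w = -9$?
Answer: $- \frac{11}{24} \approx -0.45833$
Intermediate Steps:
$r = - \frac{24}{11}$ ($r = \frac{\left(\left(-76 - 115\right) - 115\right) - 294}{201 + \left(\left(-9\right) \left(-7\right) + 11\right)} = \frac{\left(-191 - 115\right) - 294}{201 + \left(63 + 11\right)} = \frac{-306 - 294}{201 + 74} = - \frac{600}{275} = \left(-600\right) \frac{1}{275} = - \frac{24}{11} \approx -2.1818$)
$\frac{1}{r} = \frac{1}{- \frac{24}{11}} = - \frac{11}{24}$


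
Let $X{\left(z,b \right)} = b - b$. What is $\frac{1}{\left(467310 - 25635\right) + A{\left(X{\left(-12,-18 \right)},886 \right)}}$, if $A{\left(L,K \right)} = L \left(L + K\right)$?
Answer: $\frac{1}{441675} \approx 2.2641 \cdot 10^{-6}$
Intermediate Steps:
$X{\left(z,b \right)} = 0$
$A{\left(L,K \right)} = L \left(K + L\right)$
$\frac{1}{\left(467310 - 25635\right) + A{\left(X{\left(-12,-18 \right)},886 \right)}} = \frac{1}{\left(467310 - 25635\right) + 0 \left(886 + 0\right)} = \frac{1}{\left(467310 - 25635\right) + 0 \cdot 886} = \frac{1}{441675 + 0} = \frac{1}{441675}$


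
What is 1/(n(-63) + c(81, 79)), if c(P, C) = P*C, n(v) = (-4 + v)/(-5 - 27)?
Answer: 32/204835 ≈ 0.00015622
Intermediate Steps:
n(v) = ⅛ - v/32 (n(v) = (-4 + v)/(-32) = (-4 + v)*(-1/32) = ⅛ - v/32)
c(P, C) = C*P
1/(n(-63) + c(81, 79)) = 1/((⅛ - 1/32*(-63)) + 79*81) = 1/((⅛ + 63/32) + 6399) = 1/(67/32 + 6399) = 1/(204835/32) = 32/204835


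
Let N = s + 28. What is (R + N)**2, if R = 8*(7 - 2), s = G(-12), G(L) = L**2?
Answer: 44944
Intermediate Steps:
s = 144 (s = (-12)**2 = 144)
R = 40 (R = 8*5 = 40)
N = 172 (N = 144 + 28 = 172)
(R + N)**2 = (40 + 172)**2 = 212**2 = 44944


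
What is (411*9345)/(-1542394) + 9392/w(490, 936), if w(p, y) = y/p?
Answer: 126689742775/25780014 ≈ 4914.3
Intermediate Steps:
(411*9345)/(-1542394) + 9392/w(490, 936) = (411*9345)/(-1542394) + 9392/((936/490)) = 3840795*(-1/1542394) + 9392/((936*(1/490))) = -548685/220342 + 9392/(468/245) = -548685/220342 + 9392*(245/468) = -548685/220342 + 575260/117 = 126689742775/25780014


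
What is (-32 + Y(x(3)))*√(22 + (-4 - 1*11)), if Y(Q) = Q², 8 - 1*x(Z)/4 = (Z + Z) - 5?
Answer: 752*√7 ≈ 1989.6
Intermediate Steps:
x(Z) = 52 - 8*Z (x(Z) = 32 - 4*((Z + Z) - 5) = 32 - 4*(2*Z - 5) = 32 - 4*(-5 + 2*Z) = 32 + (20 - 8*Z) = 52 - 8*Z)
(-32 + Y(x(3)))*√(22 + (-4 - 1*11)) = (-32 + (52 - 8*3)²)*√(22 + (-4 - 1*11)) = (-32 + (52 - 24)²)*√(22 + (-4 - 11)) = (-32 + 28²)*√(22 - 15) = (-32 + 784)*√7 = 752*√7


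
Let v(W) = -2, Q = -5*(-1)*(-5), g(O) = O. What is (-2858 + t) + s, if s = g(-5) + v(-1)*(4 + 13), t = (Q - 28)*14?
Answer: -3639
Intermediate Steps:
Q = -25 (Q = 5*(-5) = -25)
t = -742 (t = (-25 - 28)*14 = -53*14 = -742)
s = -39 (s = -5 - 2*(4 + 13) = -5 - 2*17 = -5 - 34 = -39)
(-2858 + t) + s = (-2858 - 742) - 39 = -3600 - 39 = -3639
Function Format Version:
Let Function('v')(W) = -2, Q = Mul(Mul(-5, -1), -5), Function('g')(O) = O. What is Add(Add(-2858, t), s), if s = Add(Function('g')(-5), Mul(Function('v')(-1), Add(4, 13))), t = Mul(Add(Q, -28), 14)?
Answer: -3639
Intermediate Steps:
Q = -25 (Q = Mul(5, -5) = -25)
t = -742 (t = Mul(Add(-25, -28), 14) = Mul(-53, 14) = -742)
s = -39 (s = Add(-5, Mul(-2, Add(4, 13))) = Add(-5, Mul(-2, 17)) = Add(-5, -34) = -39)
Add(Add(-2858, t), s) = Add(Add(-2858, -742), -39) = Add(-3600, -39) = -3639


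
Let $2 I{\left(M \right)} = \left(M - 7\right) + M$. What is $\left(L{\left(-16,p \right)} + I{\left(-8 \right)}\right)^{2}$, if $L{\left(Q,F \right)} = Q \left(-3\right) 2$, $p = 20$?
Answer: $\frac{28561}{4} \approx 7140.3$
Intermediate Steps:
$I{\left(M \right)} = - \frac{7}{2} + M$ ($I{\left(M \right)} = \frac{\left(M - 7\right) + M}{2} = \frac{\left(-7 + M\right) + M}{2} = \frac{-7 + 2 M}{2} = - \frac{7}{2} + M$)
$L{\left(Q,F \right)} = - 6 Q$ ($L{\left(Q,F \right)} = - 3 Q 2 = - 6 Q$)
$\left(L{\left(-16,p \right)} + I{\left(-8 \right)}\right)^{2} = \left(\left(-6\right) \left(-16\right) - \frac{23}{2}\right)^{2} = \left(96 - \frac{23}{2}\right)^{2} = \left(\frac{169}{2}\right)^{2} = \frac{28561}{4}$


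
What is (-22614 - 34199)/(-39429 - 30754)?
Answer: 56813/70183 ≈ 0.80950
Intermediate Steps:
(-22614 - 34199)/(-39429 - 30754) = -56813/(-70183) = -56813*(-1/70183) = 56813/70183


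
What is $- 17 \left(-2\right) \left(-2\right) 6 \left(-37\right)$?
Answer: $15096$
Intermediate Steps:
$- 17 \left(-2\right) \left(-2\right) 6 \left(-37\right) = - 17 \cdot 4 \cdot 6 \left(-37\right) = \left(-17\right) 24 \left(-37\right) = \left(-408\right) \left(-37\right) = 15096$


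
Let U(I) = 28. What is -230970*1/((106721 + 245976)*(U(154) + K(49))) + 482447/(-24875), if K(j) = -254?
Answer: -19224937190792/991387179875 ≈ -19.392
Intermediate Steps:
-230970*1/((106721 + 245976)*(U(154) + K(49))) + 482447/(-24875) = -230970*1/((28 - 254)*(106721 + 245976)) + 482447/(-24875) = -230970/(352697*(-226)) + 482447*(-1/24875) = -230970/(-79709522) - 482447/24875 = -230970*(-1/79709522) - 482447/24875 = 115485/39854761 - 482447/24875 = -19224937190792/991387179875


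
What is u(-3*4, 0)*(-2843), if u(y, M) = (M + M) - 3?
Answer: 8529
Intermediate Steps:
u(y, M) = -3 + 2*M (u(y, M) = 2*M - 3 = -3 + 2*M)
u(-3*4, 0)*(-2843) = (-3 + 2*0)*(-2843) = (-3 + 0)*(-2843) = -3*(-2843) = 8529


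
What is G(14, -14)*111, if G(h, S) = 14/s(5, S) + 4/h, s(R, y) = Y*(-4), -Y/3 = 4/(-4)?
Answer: -1369/14 ≈ -97.786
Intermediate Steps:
Y = 3 (Y = -12/(-4) = -12*(-1)/4 = -3*(-1) = 3)
s(R, y) = -12 (s(R, y) = 3*(-4) = -12)
G(h, S) = -7/6 + 4/h (G(h, S) = 14/(-12) + 4/h = 14*(-1/12) + 4/h = -7/6 + 4/h)
G(14, -14)*111 = (-7/6 + 4/14)*111 = (-7/6 + 4*(1/14))*111 = (-7/6 + 2/7)*111 = -37/42*111 = -1369/14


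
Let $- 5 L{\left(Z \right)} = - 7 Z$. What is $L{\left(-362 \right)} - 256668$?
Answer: $- \frac{1285874}{5} \approx -2.5717 \cdot 10^{5}$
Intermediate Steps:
$L{\left(Z \right)} = \frac{7 Z}{5}$ ($L{\left(Z \right)} = - \frac{\left(-7\right) Z}{5} = \frac{7 Z}{5}$)
$L{\left(-362 \right)} - 256668 = \frac{7}{5} \left(-362\right) - 256668 = - \frac{2534}{5} - 256668 = - \frac{1285874}{5}$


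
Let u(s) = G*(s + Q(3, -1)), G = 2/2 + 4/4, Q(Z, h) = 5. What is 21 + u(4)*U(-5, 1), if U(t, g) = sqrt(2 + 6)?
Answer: 21 + 36*sqrt(2) ≈ 71.912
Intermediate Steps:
U(t, g) = 2*sqrt(2) (U(t, g) = sqrt(8) = 2*sqrt(2))
G = 2 (G = 2*(1/2) + 4*(1/4) = 1 + 1 = 2)
u(s) = 10 + 2*s (u(s) = 2*(s + 5) = 2*(5 + s) = 10 + 2*s)
21 + u(4)*U(-5, 1) = 21 + (10 + 2*4)*(2*sqrt(2)) = 21 + (10 + 8)*(2*sqrt(2)) = 21 + 18*(2*sqrt(2)) = 21 + 36*sqrt(2)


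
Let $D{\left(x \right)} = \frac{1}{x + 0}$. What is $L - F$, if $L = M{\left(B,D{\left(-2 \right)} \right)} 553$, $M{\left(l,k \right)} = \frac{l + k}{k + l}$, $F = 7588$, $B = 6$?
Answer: $-7035$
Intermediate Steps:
$D{\left(x \right)} = \frac{1}{x}$
$M{\left(l,k \right)} = 1$ ($M{\left(l,k \right)} = \frac{k + l}{k + l} = 1$)
$L = 553$ ($L = 1 \cdot 553 = 553$)
$L - F = 553 - 7588 = -7035$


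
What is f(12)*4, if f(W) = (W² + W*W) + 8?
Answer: 1184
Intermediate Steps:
f(W) = 8 + 2*W² (f(W) = (W² + W²) + 8 = 2*W² + 8 = 8 + 2*W²)
f(12)*4 = (8 + 2*12²)*4 = (8 + 2*144)*4 = (8 + 288)*4 = 296*4 = 1184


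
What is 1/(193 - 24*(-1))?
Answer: 1/217 ≈ 0.0046083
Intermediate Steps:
1/(193 - 24*(-1)) = 1/(193 - 1*(-24)) = 1/(193 + 24) = 1/217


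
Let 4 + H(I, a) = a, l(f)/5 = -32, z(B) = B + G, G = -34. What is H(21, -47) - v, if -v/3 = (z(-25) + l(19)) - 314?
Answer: -1650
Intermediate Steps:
z(B) = -34 + B (z(B) = B - 34 = -34 + B)
l(f) = -160 (l(f) = 5*(-32) = -160)
H(I, a) = -4 + a
v = 1599 (v = -3*(((-34 - 25) - 160) - 314) = -3*((-59 - 160) - 314) = -3*(-219 - 314) = -3*(-533) = 1599)
H(21, -47) - v = (-4 - 47) - 1*1599 = -51 - 1599 = -1650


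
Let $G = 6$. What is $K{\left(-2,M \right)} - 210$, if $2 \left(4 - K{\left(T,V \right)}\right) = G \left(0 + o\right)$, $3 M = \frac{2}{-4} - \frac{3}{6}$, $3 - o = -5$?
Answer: $-230$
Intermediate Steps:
$o = 8$ ($o = 3 - -5 = 3 + 5 = 8$)
$M = - \frac{1}{3}$ ($M = \frac{\frac{2}{-4} - \frac{3}{6}}{3} = \frac{2 \left(- \frac{1}{4}\right) - \frac{1}{2}}{3} = \frac{- \frac{1}{2} - \frac{1}{2}}{3} = \frac{1}{3} \left(-1\right) = - \frac{1}{3} \approx -0.33333$)
$K{\left(T,V \right)} = -20$ ($K{\left(T,V \right)} = 4 - \frac{6 \left(0 + 8\right)}{2} = 4 - \frac{6 \cdot 8}{2} = 4 - 24 = -20$)
$K{\left(-2,M \right)} - 210 = -20 - 210 = -230$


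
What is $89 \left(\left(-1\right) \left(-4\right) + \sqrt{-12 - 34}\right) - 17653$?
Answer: $-17297 + 89 i \sqrt{46} \approx -17297.0 + 603.63 i$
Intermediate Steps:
$89 \left(\left(-1\right) \left(-4\right) + \sqrt{-12 - 34}\right) - 17653 = 89 \left(4 + \sqrt{-46}\right) - 17653 = 89 \left(4 + i \sqrt{46}\right) - 17653 = \left(356 + 89 i \sqrt{46}\right) - 17653 = -17297 + 89 i \sqrt{46}$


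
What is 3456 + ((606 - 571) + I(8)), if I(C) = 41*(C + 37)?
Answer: 5336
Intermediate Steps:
I(C) = 1517 + 41*C (I(C) = 41*(37 + C) = 1517 + 41*C)
3456 + ((606 - 571) + I(8)) = 3456 + ((606 - 571) + (1517 + 41*8)) = 3456 + (35 + (1517 + 328)) = 3456 + (35 + 1845) = 3456 + 1880 = 5336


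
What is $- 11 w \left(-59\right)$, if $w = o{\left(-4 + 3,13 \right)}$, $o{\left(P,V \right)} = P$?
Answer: $-649$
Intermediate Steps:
$w = -1$ ($w = -4 + 3 = -1$)
$- 11 w \left(-59\right) = \left(-11\right) \left(-1\right) \left(-59\right) = 11 \left(-59\right) = -649$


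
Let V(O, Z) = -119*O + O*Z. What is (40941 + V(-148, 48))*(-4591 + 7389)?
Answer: 143954302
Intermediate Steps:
(40941 + V(-148, 48))*(-4591 + 7389) = (40941 - 148*(-119 + 48))*(-4591 + 7389) = (40941 - 148*(-71))*2798 = (40941 + 10508)*2798 = 51449*2798 = 143954302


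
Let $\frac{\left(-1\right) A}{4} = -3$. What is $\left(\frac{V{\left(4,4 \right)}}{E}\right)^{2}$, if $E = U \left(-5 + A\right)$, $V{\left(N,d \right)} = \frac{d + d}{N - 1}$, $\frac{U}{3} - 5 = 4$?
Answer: $\frac{64}{321489} \approx 0.00019907$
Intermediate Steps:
$U = 27$ ($U = 15 + 3 \cdot 4 = 15 + 12 = 27$)
$A = 12$ ($A = \left(-4\right) \left(-3\right) = 12$)
$V{\left(N,d \right)} = \frac{2 d}{-1 + N}$
$E = 189$ ($E = 27 \left(-5 + 12\right) = 27 \cdot 7 = 189$)
$\left(\frac{V{\left(4,4 \right)}}{E}\right)^{2} = \left(\frac{2 \cdot 4 \frac{1}{-1 + 4}}{189}\right)^{2} = \left(2 \cdot 4 \cdot \frac{1}{3} \cdot \frac{1}{189}\right)^{2} = \left(\frac{8}{3} \cdot \frac{1}{189}\right)^{2} = \left(\frac{8}{567}\right)^{2} = \frac{64}{321489}$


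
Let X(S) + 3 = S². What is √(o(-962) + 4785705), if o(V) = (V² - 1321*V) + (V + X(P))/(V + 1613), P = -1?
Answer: √2958957188187/651 ≈ 2642.3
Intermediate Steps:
X(S) = -3 + S²
o(V) = V² - 1321*V + (-2 + V)/(1613 + V) (o(V) = (V² - 1321*V) + (V + (-3 + (-1)²))/(V + 1613) = (V² - 1321*V) + (V + (-3 + 1))/(1613 + V) = (V² - 1321*V) + (V - 2)/(1613 + V) = (V² - 1321*V) + (-2 + V)/(1613 + V) = V² - 1321*V + (-2 + V)/(1613 + V))
√(o(-962) + 4785705) = √((-2 + (-962)³ - 2130772*(-962) + 292*(-962)²)/(1613 - 962) + 4785705) = √((-2 - 890277128 + 2049802664 + 292*925444)/651 + 4785705) = √((-2 - 890277128 + 2049802664 + 270229648)/651 + 4785705) = √((1/651)*1429755182 + 4785705) = √(1429755182/651 + 4785705) = √(4545249137/651) = √2958957188187/651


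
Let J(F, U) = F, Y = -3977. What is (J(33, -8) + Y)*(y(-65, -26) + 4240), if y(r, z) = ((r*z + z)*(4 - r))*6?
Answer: -2733728384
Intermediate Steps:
y(r, z) = 6*(4 - r)*(z + r*z) (y(r, z) = ((z + r*z)*(4 - r))*6 = ((4 - r)*(z + r*z))*6 = 6*(4 - r)*(z + r*z))
(J(33, -8) + Y)*(y(-65, -26) + 4240) = (33 - 3977)*(6*(-26)*(4 - 1*(-65)² + 3*(-65)) + 4240) = -3944*(6*(-26)*(4 - 1*4225 - 195) + 4240) = -3944*(6*(-26)*(4 - 4225 - 195) + 4240) = -3944*(6*(-26)*(-4416) + 4240) = -3944*(688896 + 4240) = -3944*693136 = -2733728384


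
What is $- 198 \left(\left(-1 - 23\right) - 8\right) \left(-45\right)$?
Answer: $-285120$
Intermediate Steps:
$- 198 \left(\left(-1 - 23\right) - 8\right) \left(-45\right) = - 198 \left(-24 - 8\right) \left(-45\right) = - 198 \left(\left(-32\right) \left(-45\right)\right) = \left(-198\right) 1440 = -285120$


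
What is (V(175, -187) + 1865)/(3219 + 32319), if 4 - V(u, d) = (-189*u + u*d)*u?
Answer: 11516869/35538 ≈ 324.07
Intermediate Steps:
V(u, d) = 4 - u*(-189*u + d*u) (V(u, d) = 4 - (-189*u + u*d)*u = 4 - (-189*u + d*u)*u = 4 - u*(-189*u + d*u))
(V(175, -187) + 1865)/(3219 + 32319) = ((4 + 189*175² - 1*(-187)*175²) + 1865)/(3219 + 32319) = ((4 + 189*30625 - 1*(-187)*30625) + 1865)/35538 = ((4 + 5788125 + 5726875) + 1865)*(1/35538) = (11515004 + 1865)*(1/35538) = 11516869*(1/35538) = 11516869/35538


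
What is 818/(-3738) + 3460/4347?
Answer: 223277/386883 ≈ 0.57712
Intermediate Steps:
818/(-3738) + 3460/4347 = 818*(-1/3738) + 3460*(1/4347) = -409/1869 + 3460/4347 = 223277/386883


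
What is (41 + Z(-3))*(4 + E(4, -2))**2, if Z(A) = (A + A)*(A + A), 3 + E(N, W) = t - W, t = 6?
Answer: 6237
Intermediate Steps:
E(N, W) = 3 - W (E(N, W) = -3 + (6 - W) = 3 - W)
Z(A) = 4*A**2 (Z(A) = (2*A)*(2*A) = 4*A**2)
(41 + Z(-3))*(4 + E(4, -2))**2 = (41 + 4*(-3)**2)*(4 + (3 - 1*(-2)))**2 = (41 + 4*9)*(4 + (3 + 2))**2 = (41 + 36)*(4 + 5)**2 = 77*9**2 = 77*81 = 6237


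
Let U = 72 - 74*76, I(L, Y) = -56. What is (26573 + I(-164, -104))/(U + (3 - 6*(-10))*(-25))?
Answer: -26517/7127 ≈ -3.7206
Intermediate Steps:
U = -5552 (U = 72 - 5624 = -5552)
(26573 + I(-164, -104))/(U + (3 - 6*(-10))*(-25)) = (26573 - 56)/(-5552 + (3 - 6*(-10))*(-25)) = 26517/(-5552 + (3 + 60)*(-25)) = 26517/(-5552 + 63*(-25)) = 26517/(-5552 - 1575) = 26517/(-7127) = 26517*(-1/7127) = -26517/7127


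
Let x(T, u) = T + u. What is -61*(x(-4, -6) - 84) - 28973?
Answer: -23239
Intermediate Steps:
-61*(x(-4, -6) - 84) - 28973 = -61*((-4 - 6) - 84) - 28973 = -61*(-10 - 84) - 28973 = -61*(-94) - 28973 = 5734 - 28973 = -23239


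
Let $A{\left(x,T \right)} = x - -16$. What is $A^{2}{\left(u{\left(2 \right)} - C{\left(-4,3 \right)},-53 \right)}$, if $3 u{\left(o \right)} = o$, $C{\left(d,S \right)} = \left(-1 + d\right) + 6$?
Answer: $\frac{2209}{9} \approx 245.44$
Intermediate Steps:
$C{\left(d,S \right)} = 5 + d$
$u{\left(o \right)} = \frac{o}{3}$
$A{\left(x,T \right)} = 16 + x$ ($A{\left(x,T \right)} = x + 16 = 16 + x$)
$A^{2}{\left(u{\left(2 \right)} - C{\left(-4,3 \right)},-53 \right)} = \left(16 + \left(\frac{1}{3} \cdot 2 - \left(5 - 4\right)\right)\right)^{2} = \left(16 + \left(\frac{2}{3} - 1\right)\right)^{2} = \left(16 - \frac{1}{3}\right)^{2} = \left(\frac{47}{3}\right)^{2} = \frac{2209}{9}$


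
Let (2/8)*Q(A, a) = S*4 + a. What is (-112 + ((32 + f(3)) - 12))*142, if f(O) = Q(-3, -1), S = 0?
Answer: -13632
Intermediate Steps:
Q(A, a) = 4*a (Q(A, a) = 4*(0*4 + a) = 4*(0 + a) = 4*a)
f(O) = -4 (f(O) = 4*(-1) = -4)
(-112 + ((32 + f(3)) - 12))*142 = (-112 + ((32 - 4) - 12))*142 = (-112 + (28 - 12))*142 = (-112 + 16)*142 = -96*142 = -13632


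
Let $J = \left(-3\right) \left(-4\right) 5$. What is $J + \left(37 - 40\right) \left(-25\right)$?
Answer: $135$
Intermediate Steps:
$J = 60$ ($J = 12 \cdot 5 = 60$)
$J + \left(37 - 40\right) \left(-25\right) = 60 + \left(37 - 40\right) \left(-25\right) = 60 - -75 = 60 + 75 = 135$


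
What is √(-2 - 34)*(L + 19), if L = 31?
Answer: 300*I ≈ 300.0*I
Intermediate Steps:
√(-2 - 34)*(L + 19) = √(-2 - 34)*(31 + 19) = √(-36)*50 = (6*I)*50 = 300*I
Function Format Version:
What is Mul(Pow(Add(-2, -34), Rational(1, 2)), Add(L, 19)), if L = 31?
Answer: Mul(300, I) ≈ Mul(300.00, I)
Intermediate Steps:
Mul(Pow(Add(-2, -34), Rational(1, 2)), Add(L, 19)) = Mul(Pow(Add(-2, -34), Rational(1, 2)), Add(31, 19)) = Mul(Pow(-36, Rational(1, 2)), 50) = Mul(Mul(6, I), 50) = Mul(300, I)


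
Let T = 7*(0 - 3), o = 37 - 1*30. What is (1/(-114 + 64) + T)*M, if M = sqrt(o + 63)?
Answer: -1051*sqrt(70)/50 ≈ -175.87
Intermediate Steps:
o = 7 (o = 37 - 30 = 7)
T = -21 (T = 7*(-3) = -21)
M = sqrt(70) (M = sqrt(7 + 63) = sqrt(70) ≈ 8.3666)
(1/(-114 + 64) + T)*M = (1/(-114 + 64) - 21)*sqrt(70) = (1/(-50) - 21)*sqrt(70) = (-1/50 - 21)*sqrt(70) = -1051*sqrt(70)/50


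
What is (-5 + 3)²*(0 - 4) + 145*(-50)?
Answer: -7266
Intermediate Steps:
(-5 + 3)²*(0 - 4) + 145*(-50) = (-2)²*(-4) - 7250 = 4*(-4) - 7250 = -16 - 7250 = -7266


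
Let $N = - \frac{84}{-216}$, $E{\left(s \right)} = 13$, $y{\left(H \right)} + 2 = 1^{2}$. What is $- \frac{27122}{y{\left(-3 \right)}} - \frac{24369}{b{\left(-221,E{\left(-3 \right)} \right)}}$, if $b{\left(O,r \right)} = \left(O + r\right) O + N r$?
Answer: $\frac{22443423188}{827515} \approx 27121.0$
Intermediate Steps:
$y{\left(H \right)} = -1$ ($y{\left(H \right)} = -2 + 1^{2} = -2 + 1 = -1$)
$N = \frac{7}{18}$ ($N = \left(-84\right) \left(- \frac{1}{216}\right) = \frac{7}{18} \approx 0.38889$)
$b{\left(O,r \right)} = \frac{7 r}{18} + O \left(O + r\right)$ ($b{\left(O,r \right)} = \left(O + r\right) O + \frac{7 r}{18} = O \left(O + r\right) + \frac{7 r}{18} = \frac{7 r}{18} + O \left(O + r\right)$)
$- \frac{27122}{y{\left(-3 \right)}} - \frac{24369}{b{\left(-221,E{\left(-3 \right)} \right)}} = - \frac{27122}{-1} - \frac{24369}{\left(-221\right)^{2} + \frac{7}{18} \cdot 13 - 2873} = \left(-27122\right) \left(-1\right) - \frac{24369}{48841 + \frac{91}{18} - 2873} = 27122 - \frac{24369}{\frac{827515}{18}} = 27122 - \frac{438642}{827515} = \frac{22443423188}{827515}$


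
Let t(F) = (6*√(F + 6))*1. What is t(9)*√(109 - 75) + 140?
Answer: 140 + 6*√510 ≈ 275.50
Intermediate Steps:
t(F) = 6*√(6 + F) (t(F) = (6*√(6 + F))*1 = 6*√(6 + F))
t(9)*√(109 - 75) + 140 = (6*√(6 + 9))*√(109 - 75) + 140 = (6*√15)*√34 + 140 = 6*√510 + 140 = 140 + 6*√510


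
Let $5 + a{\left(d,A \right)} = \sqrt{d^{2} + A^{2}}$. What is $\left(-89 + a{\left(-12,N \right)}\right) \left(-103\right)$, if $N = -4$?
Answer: $9682 - 412 \sqrt{10} \approx 8379.1$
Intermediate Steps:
$a{\left(d,A \right)} = -5 + \sqrt{A^{2} + d^{2}}$ ($a{\left(d,A \right)} = -5 + \sqrt{d^{2} + A^{2}} = -5 + \sqrt{A^{2} + d^{2}}$)
$\left(-89 + a{\left(-12,N \right)}\right) \left(-103\right) = \left(-89 - \left(5 - \sqrt{\left(-4\right)^{2} + \left(-12\right)^{2}}\right)\right) \left(-103\right) = \left(-89 - \left(5 - \sqrt{16 + 144}\right)\right) \left(-103\right) = \left(-89 - \left(5 - \sqrt{160}\right)\right) \left(-103\right) = \left(-89 - \left(5 - 4 \sqrt{10}\right)\right) \left(-103\right) = \left(-94 + 4 \sqrt{10}\right) \left(-103\right) = 9682 - 412 \sqrt{10}$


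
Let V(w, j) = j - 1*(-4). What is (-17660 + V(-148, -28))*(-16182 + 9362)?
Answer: 120604880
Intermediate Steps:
V(w, j) = 4 + j (V(w, j) = j + 4 = 4 + j)
(-17660 + V(-148, -28))*(-16182 + 9362) = (-17660 + (4 - 28))*(-16182 + 9362) = (-17660 - 24)*(-6820) = -17684*(-6820) = 120604880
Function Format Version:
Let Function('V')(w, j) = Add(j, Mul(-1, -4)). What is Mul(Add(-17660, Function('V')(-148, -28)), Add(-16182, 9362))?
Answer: 120604880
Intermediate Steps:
Function('V')(w, j) = Add(4, j) (Function('V')(w, j) = Add(j, 4) = Add(4, j))
Mul(Add(-17660, Function('V')(-148, -28)), Add(-16182, 9362)) = Mul(Add(-17660, Add(4, -28)), Add(-16182, 9362)) = Mul(Add(-17660, -24), -6820) = Mul(-17684, -6820) = 120604880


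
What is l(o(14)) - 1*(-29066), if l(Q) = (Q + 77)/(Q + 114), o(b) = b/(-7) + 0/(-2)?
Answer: 3255467/112 ≈ 29067.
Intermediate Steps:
o(b) = -b/7 (o(b) = b*(-1/7) + 0*(-1/2) = -b/7 + 0 = -b/7)
l(Q) = (77 + Q)/(114 + Q)
l(o(14)) - 1*(-29066) = (77 - 1/7*14)/(114 - 1/7*14) - 1*(-29066) = (77 - 2)/(114 - 2) + 29066 = 75/112 + 29066 = 3255467/112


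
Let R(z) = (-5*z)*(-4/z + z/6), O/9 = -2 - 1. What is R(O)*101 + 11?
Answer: -118653/2 ≈ -59327.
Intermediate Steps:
O = -27 (O = 9*(-2 - 1) = 9*(-3) = -27)
R(z) = -5*z*(-4/z + z/6) (R(z) = (-5*z)*(-4/z + z*(⅙)) = (-5*z)*(-4/z + z/6) = -5*z*(-4/z + z/6))
R(O)*101 + 11 = (20 - ⅚*(-27)²)*101 + 11 = (20 - ⅚*729)*101 + 11 = (20 - 1215/2)*101 + 11 = -1175/2*101 + 11 = -118675/2 + 11 = -118653/2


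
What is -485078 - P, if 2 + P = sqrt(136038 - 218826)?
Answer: -485076 - 2*I*sqrt(20697) ≈ -4.8508e+5 - 287.73*I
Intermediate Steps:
P = -2 + 2*I*sqrt(20697) (P = -2 + sqrt(136038 - 218826) = -2 + sqrt(-82788) = -2 + 2*I*sqrt(20697) ≈ -2.0 + 287.73*I)
-485078 - P = -485078 - (-2 + 2*I*sqrt(20697)) = -485078 + (2 - 2*I*sqrt(20697)) = -485076 - 2*I*sqrt(20697)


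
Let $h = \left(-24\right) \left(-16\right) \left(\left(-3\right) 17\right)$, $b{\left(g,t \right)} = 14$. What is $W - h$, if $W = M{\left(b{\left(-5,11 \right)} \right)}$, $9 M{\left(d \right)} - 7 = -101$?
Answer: $\frac{176162}{9} \approx 19574.0$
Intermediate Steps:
$M{\left(d \right)} = - \frac{94}{9}$ ($M{\left(d \right)} = \frac{7}{9} + \frac{1}{9} \left(-101\right) = \frac{7}{9} - \frac{101}{9} = - \frac{94}{9}$)
$h = -19584$ ($h = 384 \left(-51\right) = -19584$)
$W = - \frac{94}{9} \approx -10.444$
$W - h = - \frac{94}{9} - -19584 = - \frac{94}{9} + 19584 = \frac{176162}{9}$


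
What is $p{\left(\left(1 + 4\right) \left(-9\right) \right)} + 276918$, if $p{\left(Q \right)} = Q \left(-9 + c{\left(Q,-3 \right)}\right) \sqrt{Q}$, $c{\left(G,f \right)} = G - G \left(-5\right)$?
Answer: $276918 + 37665 i \sqrt{5} \approx 2.7692 \cdot 10^{5} + 84222.0 i$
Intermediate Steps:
$c{\left(G,f \right)} = 6 G$ ($c{\left(G,f \right)} = G - - 5 G = G + 5 G = 6 G$)
$p{\left(Q \right)} = Q^{\frac{3}{2}} \left(-9 + 6 Q\right)$ ($p{\left(Q \right)} = Q \left(-9 + 6 Q\right) \sqrt{Q} = Q^{\frac{3}{2}} \left(-9 + 6 Q\right)$)
$p{\left(\left(1 + 4\right) \left(-9\right) \right)} + 276918 = \left(\left(1 + 4\right) \left(-9\right)\right)^{\frac{3}{2}} \left(-9 + 6 \left(1 + 4\right) \left(-9\right)\right) + 276918 = \left(5 \left(-9\right)\right)^{\frac{3}{2}} \left(-9 + 6 \cdot 5 \left(-9\right)\right) + 276918 = \left(-45\right)^{\frac{3}{2}} \left(-9 + 6 \left(-45\right)\right) + 276918 = - 135 i \sqrt{5} \left(-9 - 270\right) + 276918 = - 135 i \sqrt{5} \left(-279\right) + 276918 = 37665 i \sqrt{5} + 276918 = 276918 + 37665 i \sqrt{5}$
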